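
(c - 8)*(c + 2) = c^2 - 6*c - 16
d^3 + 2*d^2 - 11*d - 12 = (d - 3)*(d + 1)*(d + 4)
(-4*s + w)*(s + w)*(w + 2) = -4*s^2*w - 8*s^2 - 3*s*w^2 - 6*s*w + w^3 + 2*w^2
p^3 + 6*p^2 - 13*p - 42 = (p - 3)*(p + 2)*(p + 7)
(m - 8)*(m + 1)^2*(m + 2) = m^4 - 4*m^3 - 27*m^2 - 38*m - 16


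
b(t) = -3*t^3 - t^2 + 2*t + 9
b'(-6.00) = -310.00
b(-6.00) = 609.00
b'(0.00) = 2.00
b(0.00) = 9.00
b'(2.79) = -73.64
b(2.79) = -58.36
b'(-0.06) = 2.09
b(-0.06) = 8.88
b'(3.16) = -94.19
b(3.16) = -89.33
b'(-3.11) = -78.83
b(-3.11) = 83.35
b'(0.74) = -4.41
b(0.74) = 8.72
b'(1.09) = -10.87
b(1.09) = 6.11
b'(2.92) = -80.58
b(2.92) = -68.38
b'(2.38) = -53.74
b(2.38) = -32.35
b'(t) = -9*t^2 - 2*t + 2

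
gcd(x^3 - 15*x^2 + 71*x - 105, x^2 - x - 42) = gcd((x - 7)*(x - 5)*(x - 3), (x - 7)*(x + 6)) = x - 7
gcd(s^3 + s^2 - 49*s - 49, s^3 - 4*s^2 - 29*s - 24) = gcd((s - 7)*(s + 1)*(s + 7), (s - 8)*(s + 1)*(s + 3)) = s + 1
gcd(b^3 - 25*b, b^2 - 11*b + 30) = b - 5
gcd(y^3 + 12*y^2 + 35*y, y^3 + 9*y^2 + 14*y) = y^2 + 7*y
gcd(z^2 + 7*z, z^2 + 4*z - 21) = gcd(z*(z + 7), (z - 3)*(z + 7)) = z + 7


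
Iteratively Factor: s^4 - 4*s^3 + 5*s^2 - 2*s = (s - 2)*(s^3 - 2*s^2 + s) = s*(s - 2)*(s^2 - 2*s + 1) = s*(s - 2)*(s - 1)*(s - 1)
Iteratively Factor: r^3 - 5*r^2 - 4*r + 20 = (r - 5)*(r^2 - 4) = (r - 5)*(r - 2)*(r + 2)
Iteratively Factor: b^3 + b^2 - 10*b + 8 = (b + 4)*(b^2 - 3*b + 2) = (b - 2)*(b + 4)*(b - 1)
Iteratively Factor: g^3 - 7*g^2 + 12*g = (g - 3)*(g^2 - 4*g) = (g - 4)*(g - 3)*(g)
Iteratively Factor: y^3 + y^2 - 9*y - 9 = (y + 3)*(y^2 - 2*y - 3) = (y - 3)*(y + 3)*(y + 1)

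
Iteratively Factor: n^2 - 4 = (n - 2)*(n + 2)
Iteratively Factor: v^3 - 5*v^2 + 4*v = (v - 4)*(v^2 - v) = (v - 4)*(v - 1)*(v)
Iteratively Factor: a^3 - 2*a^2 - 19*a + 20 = (a + 4)*(a^2 - 6*a + 5) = (a - 5)*(a + 4)*(a - 1)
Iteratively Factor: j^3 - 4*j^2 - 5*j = (j - 5)*(j^2 + j) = (j - 5)*(j + 1)*(j)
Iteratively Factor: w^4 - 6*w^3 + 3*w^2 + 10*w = (w - 5)*(w^3 - w^2 - 2*w) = (w - 5)*(w + 1)*(w^2 - 2*w) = (w - 5)*(w - 2)*(w + 1)*(w)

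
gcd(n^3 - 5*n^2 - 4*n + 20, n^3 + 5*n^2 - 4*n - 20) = n^2 - 4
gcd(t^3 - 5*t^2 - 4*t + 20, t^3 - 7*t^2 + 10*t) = t^2 - 7*t + 10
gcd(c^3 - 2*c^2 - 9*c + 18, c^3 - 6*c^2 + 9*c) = c - 3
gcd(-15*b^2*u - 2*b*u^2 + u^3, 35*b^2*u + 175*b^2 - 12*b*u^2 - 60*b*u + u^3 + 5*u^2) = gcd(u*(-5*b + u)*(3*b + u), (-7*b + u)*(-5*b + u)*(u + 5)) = -5*b + u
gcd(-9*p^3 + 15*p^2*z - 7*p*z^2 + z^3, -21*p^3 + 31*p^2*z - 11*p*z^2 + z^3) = 3*p^2 - 4*p*z + z^2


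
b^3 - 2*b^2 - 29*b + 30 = (b - 6)*(b - 1)*(b + 5)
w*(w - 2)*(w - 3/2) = w^3 - 7*w^2/2 + 3*w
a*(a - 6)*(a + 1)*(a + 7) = a^4 + 2*a^3 - 41*a^2 - 42*a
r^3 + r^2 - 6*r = r*(r - 2)*(r + 3)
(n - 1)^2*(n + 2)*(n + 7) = n^4 + 7*n^3 - 3*n^2 - 19*n + 14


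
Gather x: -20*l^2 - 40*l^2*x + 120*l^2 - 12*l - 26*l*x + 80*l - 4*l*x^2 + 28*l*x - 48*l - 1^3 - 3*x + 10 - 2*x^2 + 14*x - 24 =100*l^2 + 20*l + x^2*(-4*l - 2) + x*(-40*l^2 + 2*l + 11) - 15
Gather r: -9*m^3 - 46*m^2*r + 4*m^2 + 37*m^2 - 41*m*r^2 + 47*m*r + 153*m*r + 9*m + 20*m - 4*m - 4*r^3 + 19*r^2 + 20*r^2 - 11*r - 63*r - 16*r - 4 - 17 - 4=-9*m^3 + 41*m^2 + 25*m - 4*r^3 + r^2*(39 - 41*m) + r*(-46*m^2 + 200*m - 90) - 25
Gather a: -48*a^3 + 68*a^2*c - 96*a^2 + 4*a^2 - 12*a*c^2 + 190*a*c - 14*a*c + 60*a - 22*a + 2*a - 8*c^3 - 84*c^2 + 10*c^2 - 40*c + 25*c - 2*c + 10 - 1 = -48*a^3 + a^2*(68*c - 92) + a*(-12*c^2 + 176*c + 40) - 8*c^3 - 74*c^2 - 17*c + 9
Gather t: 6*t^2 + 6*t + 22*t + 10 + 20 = 6*t^2 + 28*t + 30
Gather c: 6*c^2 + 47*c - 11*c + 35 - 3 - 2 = 6*c^2 + 36*c + 30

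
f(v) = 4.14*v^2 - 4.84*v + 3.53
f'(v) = 8.28*v - 4.84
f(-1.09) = 13.72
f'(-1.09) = -13.87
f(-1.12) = 14.14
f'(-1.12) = -14.11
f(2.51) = 17.46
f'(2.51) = 15.94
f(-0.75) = 9.49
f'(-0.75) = -11.05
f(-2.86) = 51.24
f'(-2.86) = -28.52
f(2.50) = 17.30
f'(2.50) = 15.86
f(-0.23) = 4.86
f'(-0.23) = -6.74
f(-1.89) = 27.47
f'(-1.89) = -20.49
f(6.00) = 123.53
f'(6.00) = 44.84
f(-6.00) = 181.61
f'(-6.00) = -54.52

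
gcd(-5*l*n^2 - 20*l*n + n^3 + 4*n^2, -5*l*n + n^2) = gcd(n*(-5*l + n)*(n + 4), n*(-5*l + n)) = 5*l*n - n^2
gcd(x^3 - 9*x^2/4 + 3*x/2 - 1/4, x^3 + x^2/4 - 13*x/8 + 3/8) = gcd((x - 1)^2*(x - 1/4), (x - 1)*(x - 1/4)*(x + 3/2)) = x^2 - 5*x/4 + 1/4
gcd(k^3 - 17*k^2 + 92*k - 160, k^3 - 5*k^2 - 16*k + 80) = k^2 - 9*k + 20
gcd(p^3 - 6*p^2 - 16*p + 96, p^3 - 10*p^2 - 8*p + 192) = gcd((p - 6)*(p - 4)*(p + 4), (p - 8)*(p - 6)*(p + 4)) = p^2 - 2*p - 24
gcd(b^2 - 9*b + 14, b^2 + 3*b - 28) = 1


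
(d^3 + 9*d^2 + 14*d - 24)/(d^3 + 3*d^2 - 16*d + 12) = (d + 4)/(d - 2)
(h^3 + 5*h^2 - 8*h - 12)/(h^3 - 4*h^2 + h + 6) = (h + 6)/(h - 3)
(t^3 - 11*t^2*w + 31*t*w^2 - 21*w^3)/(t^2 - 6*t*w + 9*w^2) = (t^2 - 8*t*w + 7*w^2)/(t - 3*w)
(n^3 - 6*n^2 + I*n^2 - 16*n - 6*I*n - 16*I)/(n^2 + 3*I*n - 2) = (n^2 - 6*n - 16)/(n + 2*I)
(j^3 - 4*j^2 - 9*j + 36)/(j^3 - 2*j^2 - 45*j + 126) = (j^2 - j - 12)/(j^2 + j - 42)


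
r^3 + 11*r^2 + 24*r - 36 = (r - 1)*(r + 6)^2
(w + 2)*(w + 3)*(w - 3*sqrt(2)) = w^3 - 3*sqrt(2)*w^2 + 5*w^2 - 15*sqrt(2)*w + 6*w - 18*sqrt(2)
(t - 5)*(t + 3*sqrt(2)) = t^2 - 5*t + 3*sqrt(2)*t - 15*sqrt(2)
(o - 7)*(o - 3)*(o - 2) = o^3 - 12*o^2 + 41*o - 42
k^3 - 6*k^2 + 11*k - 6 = (k - 3)*(k - 2)*(k - 1)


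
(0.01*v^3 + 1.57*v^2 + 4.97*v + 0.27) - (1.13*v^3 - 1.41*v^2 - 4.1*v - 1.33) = -1.12*v^3 + 2.98*v^2 + 9.07*v + 1.6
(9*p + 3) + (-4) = 9*p - 1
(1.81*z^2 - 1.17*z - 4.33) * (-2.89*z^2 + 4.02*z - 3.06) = -5.2309*z^4 + 10.6575*z^3 + 2.2717*z^2 - 13.8264*z + 13.2498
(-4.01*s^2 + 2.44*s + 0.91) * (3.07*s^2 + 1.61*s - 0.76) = -12.3107*s^4 + 1.0347*s^3 + 9.7697*s^2 - 0.3893*s - 0.6916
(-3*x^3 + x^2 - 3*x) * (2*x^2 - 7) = -6*x^5 + 2*x^4 + 15*x^3 - 7*x^2 + 21*x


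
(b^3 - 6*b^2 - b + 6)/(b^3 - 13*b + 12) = (b^2 - 5*b - 6)/(b^2 + b - 12)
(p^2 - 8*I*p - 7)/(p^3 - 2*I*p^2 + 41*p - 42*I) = 1/(p + 6*I)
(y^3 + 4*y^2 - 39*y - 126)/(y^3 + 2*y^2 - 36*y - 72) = (y^2 + 10*y + 21)/(y^2 + 8*y + 12)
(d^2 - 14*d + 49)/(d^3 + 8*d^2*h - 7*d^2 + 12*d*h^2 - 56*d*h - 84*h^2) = (d - 7)/(d^2 + 8*d*h + 12*h^2)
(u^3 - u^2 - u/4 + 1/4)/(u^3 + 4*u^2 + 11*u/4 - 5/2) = (2*u^2 - u - 1)/(2*u^2 + 9*u + 10)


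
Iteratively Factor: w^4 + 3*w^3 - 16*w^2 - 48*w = (w + 4)*(w^3 - w^2 - 12*w) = (w + 3)*(w + 4)*(w^2 - 4*w) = w*(w + 3)*(w + 4)*(w - 4)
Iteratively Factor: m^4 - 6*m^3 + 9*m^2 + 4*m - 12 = (m + 1)*(m^3 - 7*m^2 + 16*m - 12) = (m - 2)*(m + 1)*(m^2 - 5*m + 6) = (m - 2)^2*(m + 1)*(m - 3)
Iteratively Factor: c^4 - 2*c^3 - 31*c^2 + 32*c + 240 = (c - 5)*(c^3 + 3*c^2 - 16*c - 48) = (c - 5)*(c + 3)*(c^2 - 16) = (c - 5)*(c + 3)*(c + 4)*(c - 4)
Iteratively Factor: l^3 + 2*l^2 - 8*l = (l)*(l^2 + 2*l - 8) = l*(l - 2)*(l + 4)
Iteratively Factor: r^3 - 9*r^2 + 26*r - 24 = (r - 2)*(r^2 - 7*r + 12) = (r - 3)*(r - 2)*(r - 4)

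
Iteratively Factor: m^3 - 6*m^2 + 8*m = (m - 4)*(m^2 - 2*m) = m*(m - 4)*(m - 2)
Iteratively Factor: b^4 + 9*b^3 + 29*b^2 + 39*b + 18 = (b + 3)*(b^3 + 6*b^2 + 11*b + 6) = (b + 1)*(b + 3)*(b^2 + 5*b + 6) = (b + 1)*(b + 2)*(b + 3)*(b + 3)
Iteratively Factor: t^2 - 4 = (t - 2)*(t + 2)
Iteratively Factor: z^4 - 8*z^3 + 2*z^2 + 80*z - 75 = (z - 5)*(z^3 - 3*z^2 - 13*z + 15) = (z - 5)*(z - 1)*(z^2 - 2*z - 15) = (z - 5)^2*(z - 1)*(z + 3)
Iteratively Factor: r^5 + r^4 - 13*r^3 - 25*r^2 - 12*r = (r + 3)*(r^4 - 2*r^3 - 7*r^2 - 4*r) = (r - 4)*(r + 3)*(r^3 + 2*r^2 + r) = (r - 4)*(r + 1)*(r + 3)*(r^2 + r) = (r - 4)*(r + 1)^2*(r + 3)*(r)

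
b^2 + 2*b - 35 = (b - 5)*(b + 7)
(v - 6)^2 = v^2 - 12*v + 36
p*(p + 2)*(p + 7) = p^3 + 9*p^2 + 14*p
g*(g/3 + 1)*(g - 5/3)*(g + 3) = g^4/3 + 13*g^3/9 - g^2/3 - 5*g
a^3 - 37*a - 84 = (a - 7)*(a + 3)*(a + 4)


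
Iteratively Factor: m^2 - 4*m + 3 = (m - 1)*(m - 3)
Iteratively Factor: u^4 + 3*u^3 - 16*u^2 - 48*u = (u + 4)*(u^3 - u^2 - 12*u) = (u + 3)*(u + 4)*(u^2 - 4*u) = (u - 4)*(u + 3)*(u + 4)*(u)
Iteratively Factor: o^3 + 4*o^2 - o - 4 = (o + 1)*(o^2 + 3*o - 4) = (o + 1)*(o + 4)*(o - 1)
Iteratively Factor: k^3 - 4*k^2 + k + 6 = (k - 2)*(k^2 - 2*k - 3) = (k - 2)*(k + 1)*(k - 3)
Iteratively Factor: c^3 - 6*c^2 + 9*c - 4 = (c - 1)*(c^2 - 5*c + 4) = (c - 1)^2*(c - 4)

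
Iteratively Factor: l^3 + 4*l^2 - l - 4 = (l + 1)*(l^2 + 3*l - 4) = (l - 1)*(l + 1)*(l + 4)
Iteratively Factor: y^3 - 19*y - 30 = (y + 3)*(y^2 - 3*y - 10) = (y + 2)*(y + 3)*(y - 5)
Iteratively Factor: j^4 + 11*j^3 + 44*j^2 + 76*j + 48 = (j + 2)*(j^3 + 9*j^2 + 26*j + 24) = (j + 2)*(j + 3)*(j^2 + 6*j + 8) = (j + 2)*(j + 3)*(j + 4)*(j + 2)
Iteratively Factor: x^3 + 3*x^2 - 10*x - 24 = (x + 4)*(x^2 - x - 6) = (x + 2)*(x + 4)*(x - 3)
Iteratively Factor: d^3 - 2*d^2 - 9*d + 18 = (d - 2)*(d^2 - 9) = (d - 3)*(d - 2)*(d + 3)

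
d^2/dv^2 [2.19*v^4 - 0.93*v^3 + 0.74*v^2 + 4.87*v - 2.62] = 26.28*v^2 - 5.58*v + 1.48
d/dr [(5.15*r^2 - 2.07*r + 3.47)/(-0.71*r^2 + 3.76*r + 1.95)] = (17.8943*r^2 + 25.0124*r - 17.0837)/(0.5041*r^4 - 5.3392*r^3 + 11.3686*r^2 + 14.664*r + 3.8025)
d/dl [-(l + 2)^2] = -2*l - 4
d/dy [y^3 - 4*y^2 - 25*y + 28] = 3*y^2 - 8*y - 25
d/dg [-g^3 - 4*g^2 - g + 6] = -3*g^2 - 8*g - 1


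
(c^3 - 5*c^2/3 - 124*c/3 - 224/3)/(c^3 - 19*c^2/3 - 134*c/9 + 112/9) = 3*(c + 4)/(3*c - 2)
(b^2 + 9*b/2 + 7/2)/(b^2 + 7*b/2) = (b + 1)/b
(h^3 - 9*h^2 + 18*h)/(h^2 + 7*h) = (h^2 - 9*h + 18)/(h + 7)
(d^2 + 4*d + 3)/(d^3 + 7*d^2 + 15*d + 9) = 1/(d + 3)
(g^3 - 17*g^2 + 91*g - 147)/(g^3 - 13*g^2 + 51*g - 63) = (g - 7)/(g - 3)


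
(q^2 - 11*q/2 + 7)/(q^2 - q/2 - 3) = (2*q - 7)/(2*q + 3)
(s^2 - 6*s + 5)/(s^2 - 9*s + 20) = (s - 1)/(s - 4)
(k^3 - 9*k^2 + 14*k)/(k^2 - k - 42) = k*(k - 2)/(k + 6)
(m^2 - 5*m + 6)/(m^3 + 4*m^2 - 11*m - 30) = (m - 2)/(m^2 + 7*m + 10)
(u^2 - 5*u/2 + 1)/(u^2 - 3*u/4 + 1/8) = 4*(u - 2)/(4*u - 1)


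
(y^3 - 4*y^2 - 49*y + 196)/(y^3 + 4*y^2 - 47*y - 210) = (y^2 + 3*y - 28)/(y^2 + 11*y + 30)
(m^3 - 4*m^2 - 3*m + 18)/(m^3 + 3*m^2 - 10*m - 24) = (m - 3)/(m + 4)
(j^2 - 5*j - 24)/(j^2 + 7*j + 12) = (j - 8)/(j + 4)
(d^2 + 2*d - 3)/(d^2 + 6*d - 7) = (d + 3)/(d + 7)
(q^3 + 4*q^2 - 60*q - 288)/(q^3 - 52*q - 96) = (q + 6)/(q + 2)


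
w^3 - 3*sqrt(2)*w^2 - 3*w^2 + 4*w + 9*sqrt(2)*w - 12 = (w - 3)*(w - 2*sqrt(2))*(w - sqrt(2))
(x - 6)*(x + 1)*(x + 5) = x^3 - 31*x - 30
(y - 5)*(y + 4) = y^2 - y - 20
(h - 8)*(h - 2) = h^2 - 10*h + 16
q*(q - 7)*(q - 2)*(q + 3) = q^4 - 6*q^3 - 13*q^2 + 42*q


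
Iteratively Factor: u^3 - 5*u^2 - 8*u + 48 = (u - 4)*(u^2 - u - 12) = (u - 4)*(u + 3)*(u - 4)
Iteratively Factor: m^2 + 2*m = (m)*(m + 2)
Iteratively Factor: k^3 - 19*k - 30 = (k + 2)*(k^2 - 2*k - 15) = (k - 5)*(k + 2)*(k + 3)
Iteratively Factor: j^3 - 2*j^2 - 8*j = (j + 2)*(j^2 - 4*j) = j*(j + 2)*(j - 4)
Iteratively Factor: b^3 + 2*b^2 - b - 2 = (b + 1)*(b^2 + b - 2) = (b - 1)*(b + 1)*(b + 2)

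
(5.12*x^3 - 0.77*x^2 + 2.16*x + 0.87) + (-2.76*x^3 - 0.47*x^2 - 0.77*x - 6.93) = 2.36*x^3 - 1.24*x^2 + 1.39*x - 6.06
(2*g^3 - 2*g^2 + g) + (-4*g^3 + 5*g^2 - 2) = -2*g^3 + 3*g^2 + g - 2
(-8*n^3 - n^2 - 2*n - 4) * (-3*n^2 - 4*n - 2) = 24*n^5 + 35*n^4 + 26*n^3 + 22*n^2 + 20*n + 8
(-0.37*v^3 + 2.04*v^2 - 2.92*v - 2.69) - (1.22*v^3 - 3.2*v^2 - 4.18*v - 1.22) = -1.59*v^3 + 5.24*v^2 + 1.26*v - 1.47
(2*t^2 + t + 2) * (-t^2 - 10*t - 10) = -2*t^4 - 21*t^3 - 32*t^2 - 30*t - 20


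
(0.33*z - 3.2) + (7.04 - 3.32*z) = 3.84 - 2.99*z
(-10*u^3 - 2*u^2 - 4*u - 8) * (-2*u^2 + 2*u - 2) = 20*u^5 - 16*u^4 + 24*u^3 + 12*u^2 - 8*u + 16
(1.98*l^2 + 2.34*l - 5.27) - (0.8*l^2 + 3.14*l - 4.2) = 1.18*l^2 - 0.8*l - 1.07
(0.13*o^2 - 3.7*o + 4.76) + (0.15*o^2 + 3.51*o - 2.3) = 0.28*o^2 - 0.19*o + 2.46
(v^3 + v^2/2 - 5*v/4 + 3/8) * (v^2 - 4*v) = v^5 - 7*v^4/2 - 13*v^3/4 + 43*v^2/8 - 3*v/2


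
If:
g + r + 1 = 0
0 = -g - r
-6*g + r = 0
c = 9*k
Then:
No Solution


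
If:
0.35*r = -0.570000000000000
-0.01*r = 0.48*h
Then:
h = 0.03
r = -1.63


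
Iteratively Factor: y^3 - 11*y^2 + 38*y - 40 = (y - 4)*(y^2 - 7*y + 10) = (y - 5)*(y - 4)*(y - 2)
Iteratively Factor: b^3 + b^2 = (b)*(b^2 + b) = b^2*(b + 1)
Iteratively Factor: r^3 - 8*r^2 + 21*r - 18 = (r - 3)*(r^2 - 5*r + 6) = (r - 3)*(r - 2)*(r - 3)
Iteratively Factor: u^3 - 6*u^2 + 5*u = (u - 5)*(u^2 - u) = u*(u - 5)*(u - 1)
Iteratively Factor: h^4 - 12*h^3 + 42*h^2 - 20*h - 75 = (h + 1)*(h^3 - 13*h^2 + 55*h - 75) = (h - 5)*(h + 1)*(h^2 - 8*h + 15) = (h - 5)^2*(h + 1)*(h - 3)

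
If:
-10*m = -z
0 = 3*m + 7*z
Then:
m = 0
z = 0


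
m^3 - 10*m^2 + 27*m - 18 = (m - 6)*(m - 3)*(m - 1)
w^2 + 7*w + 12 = (w + 3)*(w + 4)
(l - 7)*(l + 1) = l^2 - 6*l - 7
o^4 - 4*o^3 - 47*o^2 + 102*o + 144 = (o - 8)*(o - 3)*(o + 1)*(o + 6)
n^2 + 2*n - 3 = (n - 1)*(n + 3)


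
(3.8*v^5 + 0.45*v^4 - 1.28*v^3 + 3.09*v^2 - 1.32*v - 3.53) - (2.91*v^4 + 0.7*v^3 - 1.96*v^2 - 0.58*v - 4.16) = 3.8*v^5 - 2.46*v^4 - 1.98*v^3 + 5.05*v^2 - 0.74*v + 0.63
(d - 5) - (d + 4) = -9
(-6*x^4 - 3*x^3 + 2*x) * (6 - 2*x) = 12*x^5 - 30*x^4 - 18*x^3 - 4*x^2 + 12*x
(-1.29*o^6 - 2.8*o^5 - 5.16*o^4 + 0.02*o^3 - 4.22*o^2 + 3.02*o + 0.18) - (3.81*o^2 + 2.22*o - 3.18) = -1.29*o^6 - 2.8*o^5 - 5.16*o^4 + 0.02*o^3 - 8.03*o^2 + 0.8*o + 3.36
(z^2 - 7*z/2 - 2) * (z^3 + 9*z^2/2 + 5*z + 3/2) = z^5 + z^4 - 51*z^3/4 - 25*z^2 - 61*z/4 - 3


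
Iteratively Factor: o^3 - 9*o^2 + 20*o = (o - 5)*(o^2 - 4*o) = (o - 5)*(o - 4)*(o)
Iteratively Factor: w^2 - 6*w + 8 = (w - 2)*(w - 4)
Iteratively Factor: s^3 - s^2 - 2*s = (s + 1)*(s^2 - 2*s) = (s - 2)*(s + 1)*(s)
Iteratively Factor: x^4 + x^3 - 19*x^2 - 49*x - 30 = (x + 2)*(x^3 - x^2 - 17*x - 15) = (x + 2)*(x + 3)*(x^2 - 4*x - 5) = (x - 5)*(x + 2)*(x + 3)*(x + 1)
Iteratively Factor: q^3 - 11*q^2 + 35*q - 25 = (q - 5)*(q^2 - 6*q + 5) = (q - 5)*(q - 1)*(q - 5)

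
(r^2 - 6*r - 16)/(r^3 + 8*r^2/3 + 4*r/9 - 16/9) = 9*(r - 8)/(9*r^2 + 6*r - 8)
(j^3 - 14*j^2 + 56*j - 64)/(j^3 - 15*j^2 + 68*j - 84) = (j^2 - 12*j + 32)/(j^2 - 13*j + 42)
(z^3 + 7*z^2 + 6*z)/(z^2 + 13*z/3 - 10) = 3*z*(z + 1)/(3*z - 5)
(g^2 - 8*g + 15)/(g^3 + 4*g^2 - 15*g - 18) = (g - 5)/(g^2 + 7*g + 6)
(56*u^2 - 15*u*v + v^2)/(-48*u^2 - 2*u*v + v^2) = (-7*u + v)/(6*u + v)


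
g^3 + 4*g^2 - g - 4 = (g - 1)*(g + 1)*(g + 4)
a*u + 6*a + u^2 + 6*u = (a + u)*(u + 6)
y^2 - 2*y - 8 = (y - 4)*(y + 2)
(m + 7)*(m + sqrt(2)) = m^2 + sqrt(2)*m + 7*m + 7*sqrt(2)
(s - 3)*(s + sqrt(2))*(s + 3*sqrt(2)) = s^3 - 3*s^2 + 4*sqrt(2)*s^2 - 12*sqrt(2)*s + 6*s - 18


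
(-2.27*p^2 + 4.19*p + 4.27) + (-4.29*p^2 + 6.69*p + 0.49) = -6.56*p^2 + 10.88*p + 4.76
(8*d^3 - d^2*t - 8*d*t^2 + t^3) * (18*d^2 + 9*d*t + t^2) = 144*d^5 + 54*d^4*t - 145*d^3*t^2 - 55*d^2*t^3 + d*t^4 + t^5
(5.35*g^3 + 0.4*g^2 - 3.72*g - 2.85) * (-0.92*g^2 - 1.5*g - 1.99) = -4.922*g^5 - 8.393*g^4 - 7.8241*g^3 + 7.406*g^2 + 11.6778*g + 5.6715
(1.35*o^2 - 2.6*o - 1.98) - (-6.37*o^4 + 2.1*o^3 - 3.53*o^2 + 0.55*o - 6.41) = 6.37*o^4 - 2.1*o^3 + 4.88*o^2 - 3.15*o + 4.43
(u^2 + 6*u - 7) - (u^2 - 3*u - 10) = 9*u + 3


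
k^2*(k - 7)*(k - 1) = k^4 - 8*k^3 + 7*k^2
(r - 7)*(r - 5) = r^2 - 12*r + 35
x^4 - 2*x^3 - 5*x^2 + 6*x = x*(x - 3)*(x - 1)*(x + 2)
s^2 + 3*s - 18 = (s - 3)*(s + 6)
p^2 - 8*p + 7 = (p - 7)*(p - 1)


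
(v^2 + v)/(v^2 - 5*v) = (v + 1)/(v - 5)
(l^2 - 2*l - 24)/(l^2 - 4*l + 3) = (l^2 - 2*l - 24)/(l^2 - 4*l + 3)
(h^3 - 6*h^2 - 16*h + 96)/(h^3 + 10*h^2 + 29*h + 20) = (h^2 - 10*h + 24)/(h^2 + 6*h + 5)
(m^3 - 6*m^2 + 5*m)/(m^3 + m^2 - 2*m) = (m - 5)/(m + 2)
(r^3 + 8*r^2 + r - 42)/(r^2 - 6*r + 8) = (r^2 + 10*r + 21)/(r - 4)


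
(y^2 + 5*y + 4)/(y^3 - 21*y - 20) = 1/(y - 5)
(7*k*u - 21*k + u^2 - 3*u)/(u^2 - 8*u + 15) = (7*k + u)/(u - 5)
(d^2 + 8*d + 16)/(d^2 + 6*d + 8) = (d + 4)/(d + 2)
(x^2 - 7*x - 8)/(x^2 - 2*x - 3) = (x - 8)/(x - 3)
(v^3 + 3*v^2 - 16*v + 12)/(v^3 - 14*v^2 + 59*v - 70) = (v^2 + 5*v - 6)/(v^2 - 12*v + 35)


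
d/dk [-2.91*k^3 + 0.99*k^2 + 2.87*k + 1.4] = -8.73*k^2 + 1.98*k + 2.87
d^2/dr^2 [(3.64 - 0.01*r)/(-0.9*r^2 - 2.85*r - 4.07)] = ((6.495 - 0.054*r)*(0.9*r^2 + 2.85*r + 4.07) + (0.01*r - 3.64)*(1.8*r + 2.85)*(3.6*r + 5.7))/(0.9*r^2 + 2.85*r + 4.07)^3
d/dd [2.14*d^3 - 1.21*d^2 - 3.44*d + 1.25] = 6.42*d^2 - 2.42*d - 3.44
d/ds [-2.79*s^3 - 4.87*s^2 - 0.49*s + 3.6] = -8.37*s^2 - 9.74*s - 0.49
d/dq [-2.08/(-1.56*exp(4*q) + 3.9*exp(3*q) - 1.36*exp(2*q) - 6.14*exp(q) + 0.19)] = (-12.9792*exp(3*q) + 24.336*exp(2*q) - 5.6576*exp(q) - 12.7712)*exp(q)/(1.56*exp(4*q) - 3.9*exp(3*q) + 1.36*exp(2*q) + 6.14*exp(q) - 0.19)^2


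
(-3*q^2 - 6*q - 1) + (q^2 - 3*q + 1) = -2*q^2 - 9*q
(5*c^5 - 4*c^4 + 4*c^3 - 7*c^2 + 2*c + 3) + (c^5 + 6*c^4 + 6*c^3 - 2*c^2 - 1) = 6*c^5 + 2*c^4 + 10*c^3 - 9*c^2 + 2*c + 2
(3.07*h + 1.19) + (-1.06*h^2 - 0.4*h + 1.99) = -1.06*h^2 + 2.67*h + 3.18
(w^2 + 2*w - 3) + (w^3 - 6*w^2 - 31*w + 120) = w^3 - 5*w^2 - 29*w + 117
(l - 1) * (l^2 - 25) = l^3 - l^2 - 25*l + 25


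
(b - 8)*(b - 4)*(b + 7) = b^3 - 5*b^2 - 52*b + 224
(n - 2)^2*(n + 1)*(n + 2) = n^4 - n^3 - 6*n^2 + 4*n + 8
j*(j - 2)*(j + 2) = j^3 - 4*j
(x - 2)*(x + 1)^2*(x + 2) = x^4 + 2*x^3 - 3*x^2 - 8*x - 4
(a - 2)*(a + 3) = a^2 + a - 6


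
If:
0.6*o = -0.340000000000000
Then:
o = -0.57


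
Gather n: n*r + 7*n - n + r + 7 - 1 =n*(r + 6) + r + 6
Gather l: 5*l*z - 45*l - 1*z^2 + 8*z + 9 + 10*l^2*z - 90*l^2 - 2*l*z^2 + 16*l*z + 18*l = l^2*(10*z - 90) + l*(-2*z^2 + 21*z - 27) - z^2 + 8*z + 9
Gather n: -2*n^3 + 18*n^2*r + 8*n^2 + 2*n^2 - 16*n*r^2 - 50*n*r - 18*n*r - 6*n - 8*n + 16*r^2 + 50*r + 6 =-2*n^3 + n^2*(18*r + 10) + n*(-16*r^2 - 68*r - 14) + 16*r^2 + 50*r + 6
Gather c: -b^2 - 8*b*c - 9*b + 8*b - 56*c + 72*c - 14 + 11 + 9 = -b^2 - b + c*(16 - 8*b) + 6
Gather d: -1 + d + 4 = d + 3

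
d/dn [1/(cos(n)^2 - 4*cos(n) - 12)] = 2*(cos(n) - 2)*sin(n)/(sin(n)^2 + 4*cos(n) + 11)^2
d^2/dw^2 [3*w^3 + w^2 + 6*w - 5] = 18*w + 2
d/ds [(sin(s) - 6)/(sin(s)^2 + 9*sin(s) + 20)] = (12*sin(s) + cos(s)^2 + 73)*cos(s)/(sin(s)^2 + 9*sin(s) + 20)^2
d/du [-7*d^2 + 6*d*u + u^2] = 6*d + 2*u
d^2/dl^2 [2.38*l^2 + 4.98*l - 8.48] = 4.76000000000000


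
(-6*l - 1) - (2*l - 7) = 6 - 8*l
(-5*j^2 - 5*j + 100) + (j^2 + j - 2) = -4*j^2 - 4*j + 98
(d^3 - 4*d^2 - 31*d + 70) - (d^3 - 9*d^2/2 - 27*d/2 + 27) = d^2/2 - 35*d/2 + 43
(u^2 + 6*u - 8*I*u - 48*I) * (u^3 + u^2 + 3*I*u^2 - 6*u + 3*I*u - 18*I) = u^5 + 7*u^4 - 5*I*u^4 + 24*u^3 - 35*I*u^3 + 132*u^2 + 180*I*u - 864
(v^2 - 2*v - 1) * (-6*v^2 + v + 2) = -6*v^4 + 13*v^3 + 6*v^2 - 5*v - 2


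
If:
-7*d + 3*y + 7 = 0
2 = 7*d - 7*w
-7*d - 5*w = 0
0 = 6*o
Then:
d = 5/42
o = 0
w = -1/6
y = -37/18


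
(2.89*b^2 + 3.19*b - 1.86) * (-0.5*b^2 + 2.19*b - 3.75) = -1.445*b^4 + 4.7341*b^3 - 2.9214*b^2 - 16.0359*b + 6.975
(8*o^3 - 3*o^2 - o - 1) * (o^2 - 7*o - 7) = 8*o^5 - 59*o^4 - 36*o^3 + 27*o^2 + 14*o + 7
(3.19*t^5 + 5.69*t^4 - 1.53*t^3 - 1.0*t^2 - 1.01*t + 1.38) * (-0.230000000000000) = -0.7337*t^5 - 1.3087*t^4 + 0.3519*t^3 + 0.23*t^2 + 0.2323*t - 0.3174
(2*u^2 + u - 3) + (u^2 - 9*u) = 3*u^2 - 8*u - 3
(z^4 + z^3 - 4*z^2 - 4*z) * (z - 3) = z^5 - 2*z^4 - 7*z^3 + 8*z^2 + 12*z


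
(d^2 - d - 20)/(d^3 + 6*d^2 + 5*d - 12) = (d - 5)/(d^2 + 2*d - 3)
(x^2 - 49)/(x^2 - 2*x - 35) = (x + 7)/(x + 5)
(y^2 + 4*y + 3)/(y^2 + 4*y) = (y^2 + 4*y + 3)/(y*(y + 4))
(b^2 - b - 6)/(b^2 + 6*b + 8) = (b - 3)/(b + 4)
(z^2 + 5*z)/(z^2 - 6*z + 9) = z*(z + 5)/(z^2 - 6*z + 9)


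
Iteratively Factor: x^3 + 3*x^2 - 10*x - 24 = (x + 4)*(x^2 - x - 6) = (x - 3)*(x + 4)*(x + 2)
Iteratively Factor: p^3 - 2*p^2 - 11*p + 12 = (p - 4)*(p^2 + 2*p - 3) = (p - 4)*(p + 3)*(p - 1)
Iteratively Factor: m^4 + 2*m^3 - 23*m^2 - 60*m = (m + 4)*(m^3 - 2*m^2 - 15*m) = m*(m + 4)*(m^2 - 2*m - 15) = m*(m + 3)*(m + 4)*(m - 5)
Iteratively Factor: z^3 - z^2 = (z)*(z^2 - z) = z^2*(z - 1)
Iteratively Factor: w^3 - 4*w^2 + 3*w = (w)*(w^2 - 4*w + 3) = w*(w - 3)*(w - 1)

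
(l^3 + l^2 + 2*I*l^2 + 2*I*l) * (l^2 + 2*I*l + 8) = l^5 + l^4 + 4*I*l^4 + 4*l^3 + 4*I*l^3 + 4*l^2 + 16*I*l^2 + 16*I*l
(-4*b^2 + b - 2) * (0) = 0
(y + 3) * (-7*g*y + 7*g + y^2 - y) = -7*g*y^2 - 14*g*y + 21*g + y^3 + 2*y^2 - 3*y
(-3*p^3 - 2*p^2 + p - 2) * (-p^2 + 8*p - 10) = 3*p^5 - 22*p^4 + 13*p^3 + 30*p^2 - 26*p + 20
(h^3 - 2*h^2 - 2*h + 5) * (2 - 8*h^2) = -8*h^5 + 16*h^4 + 18*h^3 - 44*h^2 - 4*h + 10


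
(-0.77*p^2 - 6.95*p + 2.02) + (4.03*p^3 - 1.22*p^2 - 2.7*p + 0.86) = 4.03*p^3 - 1.99*p^2 - 9.65*p + 2.88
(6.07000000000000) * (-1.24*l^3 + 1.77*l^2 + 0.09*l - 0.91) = -7.5268*l^3 + 10.7439*l^2 + 0.5463*l - 5.5237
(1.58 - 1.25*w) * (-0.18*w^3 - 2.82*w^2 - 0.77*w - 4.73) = 0.225*w^4 + 3.2406*w^3 - 3.4931*w^2 + 4.6959*w - 7.4734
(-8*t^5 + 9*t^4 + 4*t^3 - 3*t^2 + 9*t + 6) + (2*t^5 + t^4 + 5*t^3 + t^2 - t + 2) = -6*t^5 + 10*t^4 + 9*t^3 - 2*t^2 + 8*t + 8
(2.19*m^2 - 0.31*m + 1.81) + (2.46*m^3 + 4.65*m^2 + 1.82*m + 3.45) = 2.46*m^3 + 6.84*m^2 + 1.51*m + 5.26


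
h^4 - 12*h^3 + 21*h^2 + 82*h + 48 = (h - 8)*(h - 6)*(h + 1)^2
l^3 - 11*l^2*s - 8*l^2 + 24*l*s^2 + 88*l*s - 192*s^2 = (l - 8)*(l - 8*s)*(l - 3*s)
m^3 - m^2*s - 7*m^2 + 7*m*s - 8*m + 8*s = (m - 8)*(m + 1)*(m - s)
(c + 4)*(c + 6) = c^2 + 10*c + 24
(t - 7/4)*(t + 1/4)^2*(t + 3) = t^4 + 7*t^3/4 - 73*t^2/16 - 163*t/64 - 21/64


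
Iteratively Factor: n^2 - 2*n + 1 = (n - 1)*(n - 1)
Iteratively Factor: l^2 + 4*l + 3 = (l + 3)*(l + 1)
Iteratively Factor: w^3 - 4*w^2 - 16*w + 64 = (w + 4)*(w^2 - 8*w + 16) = (w - 4)*(w + 4)*(w - 4)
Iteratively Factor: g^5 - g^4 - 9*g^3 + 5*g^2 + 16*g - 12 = (g + 2)*(g^4 - 3*g^3 - 3*g^2 + 11*g - 6) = (g - 1)*(g + 2)*(g^3 - 2*g^2 - 5*g + 6) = (g - 3)*(g - 1)*(g + 2)*(g^2 + g - 2) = (g - 3)*(g - 1)^2*(g + 2)*(g + 2)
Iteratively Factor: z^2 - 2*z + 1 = (z - 1)*(z - 1)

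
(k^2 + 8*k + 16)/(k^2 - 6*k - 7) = (k^2 + 8*k + 16)/(k^2 - 6*k - 7)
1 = 1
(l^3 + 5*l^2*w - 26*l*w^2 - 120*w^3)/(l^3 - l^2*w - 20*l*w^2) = (l + 6*w)/l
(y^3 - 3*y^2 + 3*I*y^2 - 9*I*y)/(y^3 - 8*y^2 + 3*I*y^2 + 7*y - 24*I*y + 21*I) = y*(y - 3)/(y^2 - 8*y + 7)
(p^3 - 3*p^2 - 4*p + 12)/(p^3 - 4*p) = (p - 3)/p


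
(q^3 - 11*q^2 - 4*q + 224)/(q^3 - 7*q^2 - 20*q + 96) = (q - 7)/(q - 3)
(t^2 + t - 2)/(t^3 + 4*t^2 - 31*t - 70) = (t - 1)/(t^2 + 2*t - 35)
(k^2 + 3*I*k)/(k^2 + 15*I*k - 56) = k*(k + 3*I)/(k^2 + 15*I*k - 56)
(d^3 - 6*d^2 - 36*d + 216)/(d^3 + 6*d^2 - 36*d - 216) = (d - 6)/(d + 6)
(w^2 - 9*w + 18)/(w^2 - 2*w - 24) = (w - 3)/(w + 4)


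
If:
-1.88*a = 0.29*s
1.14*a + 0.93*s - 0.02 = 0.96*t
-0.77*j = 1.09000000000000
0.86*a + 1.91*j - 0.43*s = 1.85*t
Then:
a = 0.20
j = -1.42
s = -1.32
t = -1.06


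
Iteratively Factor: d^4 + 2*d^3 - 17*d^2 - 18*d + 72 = (d - 3)*(d^3 + 5*d^2 - 2*d - 24) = (d - 3)*(d - 2)*(d^2 + 7*d + 12) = (d - 3)*(d - 2)*(d + 3)*(d + 4)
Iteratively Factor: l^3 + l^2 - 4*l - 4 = (l + 1)*(l^2 - 4) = (l + 1)*(l + 2)*(l - 2)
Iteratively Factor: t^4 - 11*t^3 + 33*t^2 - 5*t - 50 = (t - 5)*(t^3 - 6*t^2 + 3*t + 10) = (t - 5)^2*(t^2 - t - 2) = (t - 5)^2*(t + 1)*(t - 2)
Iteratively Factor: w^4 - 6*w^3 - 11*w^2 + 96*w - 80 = (w - 4)*(w^3 - 2*w^2 - 19*w + 20) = (w - 4)*(w + 4)*(w^2 - 6*w + 5) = (w - 4)*(w - 1)*(w + 4)*(w - 5)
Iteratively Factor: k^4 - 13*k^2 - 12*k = (k - 4)*(k^3 + 4*k^2 + 3*k) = k*(k - 4)*(k^2 + 4*k + 3) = k*(k - 4)*(k + 1)*(k + 3)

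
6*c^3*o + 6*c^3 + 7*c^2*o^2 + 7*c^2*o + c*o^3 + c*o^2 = (c + o)*(6*c + o)*(c*o + c)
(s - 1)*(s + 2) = s^2 + s - 2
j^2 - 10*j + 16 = (j - 8)*(j - 2)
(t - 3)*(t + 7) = t^2 + 4*t - 21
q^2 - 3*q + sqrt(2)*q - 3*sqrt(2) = (q - 3)*(q + sqrt(2))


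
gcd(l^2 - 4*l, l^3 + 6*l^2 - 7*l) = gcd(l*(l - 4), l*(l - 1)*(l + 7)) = l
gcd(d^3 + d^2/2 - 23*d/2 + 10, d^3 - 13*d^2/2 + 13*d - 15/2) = d^2 - 7*d/2 + 5/2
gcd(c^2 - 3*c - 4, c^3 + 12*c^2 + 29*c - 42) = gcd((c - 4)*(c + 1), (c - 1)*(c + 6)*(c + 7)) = 1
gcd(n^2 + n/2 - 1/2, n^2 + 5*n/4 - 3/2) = 1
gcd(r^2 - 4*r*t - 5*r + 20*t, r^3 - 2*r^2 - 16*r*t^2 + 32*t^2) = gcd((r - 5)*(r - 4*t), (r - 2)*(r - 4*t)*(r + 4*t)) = r - 4*t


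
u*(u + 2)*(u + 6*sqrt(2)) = u^3 + 2*u^2 + 6*sqrt(2)*u^2 + 12*sqrt(2)*u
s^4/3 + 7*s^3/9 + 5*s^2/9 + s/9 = s*(s/3 + 1/3)*(s + 1/3)*(s + 1)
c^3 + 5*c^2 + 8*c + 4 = (c + 1)*(c + 2)^2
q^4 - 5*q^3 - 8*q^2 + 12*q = q*(q - 6)*(q - 1)*(q + 2)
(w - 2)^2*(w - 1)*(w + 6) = w^4 + w^3 - 22*w^2 + 44*w - 24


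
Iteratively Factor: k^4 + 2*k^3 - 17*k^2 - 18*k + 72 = (k + 4)*(k^3 - 2*k^2 - 9*k + 18) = (k - 3)*(k + 4)*(k^2 + k - 6) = (k - 3)*(k + 3)*(k + 4)*(k - 2)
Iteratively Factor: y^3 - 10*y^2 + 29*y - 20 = (y - 5)*(y^2 - 5*y + 4) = (y - 5)*(y - 4)*(y - 1)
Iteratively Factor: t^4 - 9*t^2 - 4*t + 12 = (t - 1)*(t^3 + t^2 - 8*t - 12) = (t - 3)*(t - 1)*(t^2 + 4*t + 4) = (t - 3)*(t - 1)*(t + 2)*(t + 2)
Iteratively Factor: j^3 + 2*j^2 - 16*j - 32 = (j - 4)*(j^2 + 6*j + 8) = (j - 4)*(j + 4)*(j + 2)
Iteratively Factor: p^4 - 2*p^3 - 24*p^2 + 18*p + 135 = (p - 3)*(p^3 + p^2 - 21*p - 45) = (p - 5)*(p - 3)*(p^2 + 6*p + 9) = (p - 5)*(p - 3)*(p + 3)*(p + 3)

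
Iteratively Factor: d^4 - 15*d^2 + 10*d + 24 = (d - 3)*(d^3 + 3*d^2 - 6*d - 8) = (d - 3)*(d + 1)*(d^2 + 2*d - 8) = (d - 3)*(d + 1)*(d + 4)*(d - 2)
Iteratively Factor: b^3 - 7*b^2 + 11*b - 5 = (b - 1)*(b^2 - 6*b + 5) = (b - 5)*(b - 1)*(b - 1)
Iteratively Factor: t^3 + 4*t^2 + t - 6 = (t + 2)*(t^2 + 2*t - 3) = (t + 2)*(t + 3)*(t - 1)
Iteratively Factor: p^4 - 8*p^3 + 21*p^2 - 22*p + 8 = (p - 1)*(p^3 - 7*p^2 + 14*p - 8) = (p - 1)^2*(p^2 - 6*p + 8) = (p - 2)*(p - 1)^2*(p - 4)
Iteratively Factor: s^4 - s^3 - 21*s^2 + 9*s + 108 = (s + 3)*(s^3 - 4*s^2 - 9*s + 36) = (s - 4)*(s + 3)*(s^2 - 9) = (s - 4)*(s + 3)^2*(s - 3)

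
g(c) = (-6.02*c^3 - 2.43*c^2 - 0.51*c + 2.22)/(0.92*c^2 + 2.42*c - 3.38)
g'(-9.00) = -4.39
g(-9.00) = 85.06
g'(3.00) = -4.74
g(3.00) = -15.11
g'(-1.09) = 3.25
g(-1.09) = -1.56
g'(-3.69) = 24321.78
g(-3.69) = 1260.21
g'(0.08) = -0.23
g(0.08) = -0.68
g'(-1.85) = 12.79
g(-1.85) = -7.00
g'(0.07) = -0.25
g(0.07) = -0.68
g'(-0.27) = -0.15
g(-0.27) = -0.58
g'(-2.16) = 21.61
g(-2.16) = -12.20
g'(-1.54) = 7.61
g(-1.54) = -3.90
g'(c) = (-1.84*c - 2.42)*(-6.02*c^3 - 2.43*c^2 - 0.51*c + 2.22)/(0.92*c^2 + 2.42*c - 3.38)^2 + (-18.06*c^2 - 4.86*c - 0.51)/(0.92*c^2 + 2.42*c - 3.38)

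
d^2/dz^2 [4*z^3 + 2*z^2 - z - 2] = 24*z + 4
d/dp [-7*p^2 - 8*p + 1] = -14*p - 8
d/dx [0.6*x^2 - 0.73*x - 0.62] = 1.2*x - 0.73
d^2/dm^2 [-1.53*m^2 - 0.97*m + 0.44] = -3.06000000000000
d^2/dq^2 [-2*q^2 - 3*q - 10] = -4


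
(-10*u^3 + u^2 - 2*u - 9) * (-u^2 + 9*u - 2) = 10*u^5 - 91*u^4 + 31*u^3 - 11*u^2 - 77*u + 18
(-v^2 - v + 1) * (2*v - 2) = -2*v^3 + 4*v - 2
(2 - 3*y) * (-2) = 6*y - 4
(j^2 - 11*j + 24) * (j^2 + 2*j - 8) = j^4 - 9*j^3 - 6*j^2 + 136*j - 192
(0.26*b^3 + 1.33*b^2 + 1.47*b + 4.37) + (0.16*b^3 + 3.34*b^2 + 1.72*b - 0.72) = 0.42*b^3 + 4.67*b^2 + 3.19*b + 3.65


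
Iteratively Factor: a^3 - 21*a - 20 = (a + 4)*(a^2 - 4*a - 5) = (a + 1)*(a + 4)*(a - 5)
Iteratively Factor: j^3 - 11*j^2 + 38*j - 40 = (j - 5)*(j^2 - 6*j + 8) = (j - 5)*(j - 2)*(j - 4)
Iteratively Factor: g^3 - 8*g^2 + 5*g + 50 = (g + 2)*(g^2 - 10*g + 25) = (g - 5)*(g + 2)*(g - 5)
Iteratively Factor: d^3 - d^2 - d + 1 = (d - 1)*(d^2 - 1) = (d - 1)*(d + 1)*(d - 1)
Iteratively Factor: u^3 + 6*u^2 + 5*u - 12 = (u + 3)*(u^2 + 3*u - 4) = (u + 3)*(u + 4)*(u - 1)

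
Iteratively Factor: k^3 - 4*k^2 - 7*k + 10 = (k - 5)*(k^2 + k - 2) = (k - 5)*(k - 1)*(k + 2)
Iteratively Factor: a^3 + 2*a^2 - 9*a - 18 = (a + 2)*(a^2 - 9) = (a - 3)*(a + 2)*(a + 3)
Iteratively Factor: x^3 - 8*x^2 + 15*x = (x)*(x^2 - 8*x + 15) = x*(x - 3)*(x - 5)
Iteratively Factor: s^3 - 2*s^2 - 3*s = (s)*(s^2 - 2*s - 3) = s*(s - 3)*(s + 1)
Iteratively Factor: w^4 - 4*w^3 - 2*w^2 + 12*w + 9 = (w + 1)*(w^3 - 5*w^2 + 3*w + 9) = (w - 3)*(w + 1)*(w^2 - 2*w - 3) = (w - 3)*(w + 1)^2*(w - 3)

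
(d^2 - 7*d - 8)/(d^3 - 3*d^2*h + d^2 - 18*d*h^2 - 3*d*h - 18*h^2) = (d - 8)/(d^2 - 3*d*h - 18*h^2)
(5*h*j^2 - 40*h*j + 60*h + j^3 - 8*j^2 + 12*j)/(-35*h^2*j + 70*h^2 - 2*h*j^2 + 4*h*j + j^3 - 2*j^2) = (6 - j)/(7*h - j)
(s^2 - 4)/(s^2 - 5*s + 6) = (s + 2)/(s - 3)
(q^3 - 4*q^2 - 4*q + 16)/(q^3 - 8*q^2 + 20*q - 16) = (q + 2)/(q - 2)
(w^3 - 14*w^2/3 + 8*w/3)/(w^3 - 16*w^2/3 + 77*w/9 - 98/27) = 9*w*(w - 4)/(9*w^2 - 42*w + 49)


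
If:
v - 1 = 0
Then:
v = 1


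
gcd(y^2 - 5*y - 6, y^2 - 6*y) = y - 6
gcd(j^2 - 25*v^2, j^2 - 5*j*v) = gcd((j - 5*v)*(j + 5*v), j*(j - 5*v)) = -j + 5*v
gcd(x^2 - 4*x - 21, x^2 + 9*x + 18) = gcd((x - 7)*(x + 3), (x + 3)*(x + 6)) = x + 3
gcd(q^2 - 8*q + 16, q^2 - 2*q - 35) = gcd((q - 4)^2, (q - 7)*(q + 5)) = 1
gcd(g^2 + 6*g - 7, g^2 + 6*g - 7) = g^2 + 6*g - 7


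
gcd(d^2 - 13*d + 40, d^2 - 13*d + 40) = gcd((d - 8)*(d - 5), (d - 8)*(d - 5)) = d^2 - 13*d + 40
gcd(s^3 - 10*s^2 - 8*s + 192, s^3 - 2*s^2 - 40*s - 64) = s^2 - 4*s - 32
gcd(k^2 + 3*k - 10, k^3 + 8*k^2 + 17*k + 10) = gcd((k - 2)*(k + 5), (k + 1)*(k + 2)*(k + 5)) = k + 5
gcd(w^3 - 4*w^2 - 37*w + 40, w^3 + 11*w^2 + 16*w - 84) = 1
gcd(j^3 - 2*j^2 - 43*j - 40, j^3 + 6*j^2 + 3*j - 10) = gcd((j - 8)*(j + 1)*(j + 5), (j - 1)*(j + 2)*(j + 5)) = j + 5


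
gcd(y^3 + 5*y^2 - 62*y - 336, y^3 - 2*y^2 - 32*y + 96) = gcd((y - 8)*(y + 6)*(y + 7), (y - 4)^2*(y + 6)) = y + 6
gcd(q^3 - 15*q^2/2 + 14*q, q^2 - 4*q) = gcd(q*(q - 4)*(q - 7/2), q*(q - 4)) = q^2 - 4*q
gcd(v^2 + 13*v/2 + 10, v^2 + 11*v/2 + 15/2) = v + 5/2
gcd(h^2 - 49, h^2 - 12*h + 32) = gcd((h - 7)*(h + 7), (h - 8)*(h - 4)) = 1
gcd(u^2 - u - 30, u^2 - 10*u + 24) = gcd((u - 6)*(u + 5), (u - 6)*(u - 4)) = u - 6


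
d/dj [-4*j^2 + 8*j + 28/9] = 8 - 8*j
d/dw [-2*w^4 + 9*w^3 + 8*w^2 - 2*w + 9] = -8*w^3 + 27*w^2 + 16*w - 2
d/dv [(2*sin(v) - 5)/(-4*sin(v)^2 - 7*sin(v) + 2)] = (8*sin(v)^2 - 40*sin(v) - 31)*cos(v)/((sin(v) + 2)^2*(4*sin(v) - 1)^2)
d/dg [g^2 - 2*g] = 2*g - 2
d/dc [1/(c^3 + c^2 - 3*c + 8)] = (-3*c^2 - 2*c + 3)/(c^3 + c^2 - 3*c + 8)^2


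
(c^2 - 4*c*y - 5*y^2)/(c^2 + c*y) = (c - 5*y)/c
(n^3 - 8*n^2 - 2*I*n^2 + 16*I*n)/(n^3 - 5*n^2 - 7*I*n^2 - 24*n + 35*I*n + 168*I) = n*(n - 2*I)/(n^2 + n*(3 - 7*I) - 21*I)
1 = 1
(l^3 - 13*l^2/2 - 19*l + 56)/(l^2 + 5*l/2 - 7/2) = (l^2 - 10*l + 16)/(l - 1)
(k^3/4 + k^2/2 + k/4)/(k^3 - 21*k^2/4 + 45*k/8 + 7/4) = 2*k*(k^2 + 2*k + 1)/(8*k^3 - 42*k^2 + 45*k + 14)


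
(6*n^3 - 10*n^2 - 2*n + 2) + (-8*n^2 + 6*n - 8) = 6*n^3 - 18*n^2 + 4*n - 6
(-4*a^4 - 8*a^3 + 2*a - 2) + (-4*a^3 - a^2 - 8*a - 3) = -4*a^4 - 12*a^3 - a^2 - 6*a - 5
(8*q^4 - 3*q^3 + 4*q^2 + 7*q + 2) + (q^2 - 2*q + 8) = 8*q^4 - 3*q^3 + 5*q^2 + 5*q + 10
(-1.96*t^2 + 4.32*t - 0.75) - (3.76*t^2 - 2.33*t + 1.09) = -5.72*t^2 + 6.65*t - 1.84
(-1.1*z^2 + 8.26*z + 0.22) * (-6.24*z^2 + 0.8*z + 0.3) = 6.864*z^4 - 52.4224*z^3 + 4.9052*z^2 + 2.654*z + 0.066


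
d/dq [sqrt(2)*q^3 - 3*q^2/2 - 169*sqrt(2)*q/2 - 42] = 3*sqrt(2)*q^2 - 3*q - 169*sqrt(2)/2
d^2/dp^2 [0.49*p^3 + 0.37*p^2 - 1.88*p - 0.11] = 2.94*p + 0.74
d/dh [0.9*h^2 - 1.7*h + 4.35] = 1.8*h - 1.7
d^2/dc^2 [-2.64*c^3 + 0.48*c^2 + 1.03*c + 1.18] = 0.96 - 15.84*c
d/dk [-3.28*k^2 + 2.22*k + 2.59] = 2.22 - 6.56*k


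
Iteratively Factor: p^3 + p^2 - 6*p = (p)*(p^2 + p - 6) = p*(p + 3)*(p - 2)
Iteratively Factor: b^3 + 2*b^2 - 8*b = (b)*(b^2 + 2*b - 8) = b*(b + 4)*(b - 2)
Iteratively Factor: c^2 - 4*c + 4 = (c - 2)*(c - 2)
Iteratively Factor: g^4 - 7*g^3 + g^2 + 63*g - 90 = (g + 3)*(g^3 - 10*g^2 + 31*g - 30) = (g - 2)*(g + 3)*(g^2 - 8*g + 15) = (g - 3)*(g - 2)*(g + 3)*(g - 5)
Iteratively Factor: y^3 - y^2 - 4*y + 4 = (y + 2)*(y^2 - 3*y + 2) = (y - 1)*(y + 2)*(y - 2)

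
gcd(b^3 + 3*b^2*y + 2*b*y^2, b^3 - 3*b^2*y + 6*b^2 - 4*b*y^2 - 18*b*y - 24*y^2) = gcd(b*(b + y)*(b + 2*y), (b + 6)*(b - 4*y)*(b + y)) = b + y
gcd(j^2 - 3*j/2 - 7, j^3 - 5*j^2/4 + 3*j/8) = 1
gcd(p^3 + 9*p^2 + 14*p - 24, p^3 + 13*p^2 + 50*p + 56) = p + 4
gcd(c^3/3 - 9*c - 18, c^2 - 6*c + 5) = 1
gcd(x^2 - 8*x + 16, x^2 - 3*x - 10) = 1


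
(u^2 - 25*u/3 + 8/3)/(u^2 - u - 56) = (u - 1/3)/(u + 7)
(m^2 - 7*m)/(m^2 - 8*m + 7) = m/(m - 1)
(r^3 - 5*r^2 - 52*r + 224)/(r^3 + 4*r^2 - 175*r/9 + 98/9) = 9*(r^2 - 12*r + 32)/(9*r^2 - 27*r + 14)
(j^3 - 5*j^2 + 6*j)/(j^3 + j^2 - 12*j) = (j - 2)/(j + 4)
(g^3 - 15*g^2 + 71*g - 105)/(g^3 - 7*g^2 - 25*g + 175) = (g - 3)/(g + 5)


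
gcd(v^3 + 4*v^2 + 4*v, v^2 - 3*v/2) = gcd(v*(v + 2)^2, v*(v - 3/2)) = v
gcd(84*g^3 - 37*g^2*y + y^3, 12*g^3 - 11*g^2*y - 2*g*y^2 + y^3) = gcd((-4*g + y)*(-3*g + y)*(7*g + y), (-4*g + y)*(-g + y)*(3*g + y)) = -4*g + y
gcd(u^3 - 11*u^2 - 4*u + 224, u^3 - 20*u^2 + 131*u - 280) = u^2 - 15*u + 56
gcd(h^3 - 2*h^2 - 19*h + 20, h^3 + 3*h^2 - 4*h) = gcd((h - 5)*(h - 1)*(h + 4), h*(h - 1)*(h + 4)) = h^2 + 3*h - 4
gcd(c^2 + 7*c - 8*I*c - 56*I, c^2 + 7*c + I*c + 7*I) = c + 7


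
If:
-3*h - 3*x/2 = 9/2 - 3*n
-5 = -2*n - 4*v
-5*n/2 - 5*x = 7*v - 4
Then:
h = 9*x/2 + 13/4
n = 5*x + 19/4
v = -5*x/2 - 9/8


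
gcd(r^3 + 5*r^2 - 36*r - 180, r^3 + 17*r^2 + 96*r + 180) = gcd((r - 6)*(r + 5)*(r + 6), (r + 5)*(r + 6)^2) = r^2 + 11*r + 30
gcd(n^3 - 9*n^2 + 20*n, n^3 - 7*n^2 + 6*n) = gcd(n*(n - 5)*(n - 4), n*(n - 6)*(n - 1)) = n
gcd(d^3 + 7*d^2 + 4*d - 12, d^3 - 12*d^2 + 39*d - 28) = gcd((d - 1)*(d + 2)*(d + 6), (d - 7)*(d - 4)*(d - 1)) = d - 1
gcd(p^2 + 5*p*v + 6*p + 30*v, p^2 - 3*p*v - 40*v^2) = p + 5*v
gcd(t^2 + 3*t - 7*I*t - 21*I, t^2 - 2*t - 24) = 1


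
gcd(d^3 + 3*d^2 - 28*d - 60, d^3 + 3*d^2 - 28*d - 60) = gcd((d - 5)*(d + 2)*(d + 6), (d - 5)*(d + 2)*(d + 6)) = d^3 + 3*d^2 - 28*d - 60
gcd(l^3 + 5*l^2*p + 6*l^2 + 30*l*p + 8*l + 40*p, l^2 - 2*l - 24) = l + 4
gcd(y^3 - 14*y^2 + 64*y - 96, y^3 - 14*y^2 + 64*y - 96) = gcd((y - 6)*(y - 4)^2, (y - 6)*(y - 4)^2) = y^3 - 14*y^2 + 64*y - 96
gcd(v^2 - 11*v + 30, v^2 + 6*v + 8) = 1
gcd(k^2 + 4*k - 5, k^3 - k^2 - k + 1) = k - 1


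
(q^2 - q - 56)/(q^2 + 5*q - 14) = (q - 8)/(q - 2)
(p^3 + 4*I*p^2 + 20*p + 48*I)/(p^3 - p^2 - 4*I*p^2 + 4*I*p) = (p^2 + 8*I*p - 12)/(p*(p - 1))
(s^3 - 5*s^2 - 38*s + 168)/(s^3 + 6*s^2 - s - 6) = (s^2 - 11*s + 28)/(s^2 - 1)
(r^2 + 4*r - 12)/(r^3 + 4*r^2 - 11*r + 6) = (r - 2)/(r^2 - 2*r + 1)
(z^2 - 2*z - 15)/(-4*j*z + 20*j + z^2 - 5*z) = (z + 3)/(-4*j + z)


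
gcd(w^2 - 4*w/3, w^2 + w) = w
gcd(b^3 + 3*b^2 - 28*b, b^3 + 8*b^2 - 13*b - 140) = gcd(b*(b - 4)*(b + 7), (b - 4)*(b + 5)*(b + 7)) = b^2 + 3*b - 28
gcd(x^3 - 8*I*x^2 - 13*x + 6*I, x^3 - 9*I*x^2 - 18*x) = x - 6*I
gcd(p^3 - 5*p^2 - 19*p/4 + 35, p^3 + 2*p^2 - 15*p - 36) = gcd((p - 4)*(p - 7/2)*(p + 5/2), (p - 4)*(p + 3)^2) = p - 4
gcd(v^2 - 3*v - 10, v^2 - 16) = 1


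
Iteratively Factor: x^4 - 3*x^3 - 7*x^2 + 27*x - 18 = (x - 1)*(x^3 - 2*x^2 - 9*x + 18) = (x - 2)*(x - 1)*(x^2 - 9) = (x - 3)*(x - 2)*(x - 1)*(x + 3)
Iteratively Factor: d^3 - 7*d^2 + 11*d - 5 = (d - 1)*(d^2 - 6*d + 5) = (d - 5)*(d - 1)*(d - 1)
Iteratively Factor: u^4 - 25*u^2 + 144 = (u + 3)*(u^3 - 3*u^2 - 16*u + 48) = (u - 3)*(u + 3)*(u^2 - 16) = (u - 4)*(u - 3)*(u + 3)*(u + 4)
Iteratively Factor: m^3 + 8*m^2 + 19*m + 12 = (m + 4)*(m^2 + 4*m + 3) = (m + 1)*(m + 4)*(m + 3)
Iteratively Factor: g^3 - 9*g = (g - 3)*(g^2 + 3*g) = g*(g - 3)*(g + 3)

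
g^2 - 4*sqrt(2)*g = g*(g - 4*sqrt(2))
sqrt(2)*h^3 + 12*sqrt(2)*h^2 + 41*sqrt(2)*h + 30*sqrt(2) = (h + 5)*(h + 6)*(sqrt(2)*h + sqrt(2))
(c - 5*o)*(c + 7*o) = c^2 + 2*c*o - 35*o^2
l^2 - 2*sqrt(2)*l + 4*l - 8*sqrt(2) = (l + 4)*(l - 2*sqrt(2))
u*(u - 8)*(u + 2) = u^3 - 6*u^2 - 16*u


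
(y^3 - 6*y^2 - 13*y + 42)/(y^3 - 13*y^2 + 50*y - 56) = (y + 3)/(y - 4)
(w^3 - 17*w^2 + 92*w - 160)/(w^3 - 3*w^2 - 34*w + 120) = (w - 8)/(w + 6)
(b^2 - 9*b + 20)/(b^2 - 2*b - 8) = (b - 5)/(b + 2)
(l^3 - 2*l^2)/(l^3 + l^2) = (l - 2)/(l + 1)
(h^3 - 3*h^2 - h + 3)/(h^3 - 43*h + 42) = (h^2 - 2*h - 3)/(h^2 + h - 42)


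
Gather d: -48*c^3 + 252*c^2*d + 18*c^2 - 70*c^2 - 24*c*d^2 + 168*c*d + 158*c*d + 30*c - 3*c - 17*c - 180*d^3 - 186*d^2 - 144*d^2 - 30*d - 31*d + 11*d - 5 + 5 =-48*c^3 - 52*c^2 + 10*c - 180*d^3 + d^2*(-24*c - 330) + d*(252*c^2 + 326*c - 50)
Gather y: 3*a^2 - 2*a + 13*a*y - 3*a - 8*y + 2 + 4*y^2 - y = 3*a^2 - 5*a + 4*y^2 + y*(13*a - 9) + 2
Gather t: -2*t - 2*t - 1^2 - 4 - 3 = -4*t - 8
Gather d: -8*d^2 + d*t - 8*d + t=-8*d^2 + d*(t - 8) + t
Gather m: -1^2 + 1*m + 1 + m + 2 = 2*m + 2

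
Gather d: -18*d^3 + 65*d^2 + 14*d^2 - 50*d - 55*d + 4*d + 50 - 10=-18*d^3 + 79*d^2 - 101*d + 40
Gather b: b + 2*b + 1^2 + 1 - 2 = 3*b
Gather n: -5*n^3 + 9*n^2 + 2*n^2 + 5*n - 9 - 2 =-5*n^3 + 11*n^2 + 5*n - 11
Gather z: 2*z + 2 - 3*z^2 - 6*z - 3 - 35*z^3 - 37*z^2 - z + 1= -35*z^3 - 40*z^2 - 5*z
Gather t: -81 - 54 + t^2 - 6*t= t^2 - 6*t - 135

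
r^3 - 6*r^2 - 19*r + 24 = (r - 8)*(r - 1)*(r + 3)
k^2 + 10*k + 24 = (k + 4)*(k + 6)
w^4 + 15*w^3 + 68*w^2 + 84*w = w*(w + 2)*(w + 6)*(w + 7)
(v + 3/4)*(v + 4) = v^2 + 19*v/4 + 3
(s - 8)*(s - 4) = s^2 - 12*s + 32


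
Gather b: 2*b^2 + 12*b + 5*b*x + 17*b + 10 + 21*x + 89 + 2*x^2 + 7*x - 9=2*b^2 + b*(5*x + 29) + 2*x^2 + 28*x + 90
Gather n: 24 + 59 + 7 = 90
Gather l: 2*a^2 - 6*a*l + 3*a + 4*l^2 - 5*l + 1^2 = 2*a^2 + 3*a + 4*l^2 + l*(-6*a - 5) + 1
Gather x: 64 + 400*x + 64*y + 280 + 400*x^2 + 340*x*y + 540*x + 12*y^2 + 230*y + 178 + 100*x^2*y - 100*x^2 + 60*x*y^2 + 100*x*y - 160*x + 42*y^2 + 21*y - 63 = x^2*(100*y + 300) + x*(60*y^2 + 440*y + 780) + 54*y^2 + 315*y + 459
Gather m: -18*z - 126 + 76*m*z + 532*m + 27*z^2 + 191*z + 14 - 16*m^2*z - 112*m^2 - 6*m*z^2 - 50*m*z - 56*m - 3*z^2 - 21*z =m^2*(-16*z - 112) + m*(-6*z^2 + 26*z + 476) + 24*z^2 + 152*z - 112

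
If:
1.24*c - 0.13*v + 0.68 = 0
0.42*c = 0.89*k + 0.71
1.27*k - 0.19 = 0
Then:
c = 2.01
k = 0.15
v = 24.38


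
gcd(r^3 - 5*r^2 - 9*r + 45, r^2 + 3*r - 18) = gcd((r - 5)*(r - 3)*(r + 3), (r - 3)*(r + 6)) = r - 3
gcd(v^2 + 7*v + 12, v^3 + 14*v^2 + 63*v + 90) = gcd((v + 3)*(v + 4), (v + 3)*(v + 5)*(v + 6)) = v + 3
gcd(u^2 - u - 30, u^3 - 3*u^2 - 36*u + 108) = u - 6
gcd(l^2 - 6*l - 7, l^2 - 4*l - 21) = l - 7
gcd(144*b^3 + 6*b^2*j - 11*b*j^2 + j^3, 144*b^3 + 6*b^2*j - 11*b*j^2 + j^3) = 144*b^3 + 6*b^2*j - 11*b*j^2 + j^3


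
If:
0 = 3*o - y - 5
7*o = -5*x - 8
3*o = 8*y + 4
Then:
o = 12/7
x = -4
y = 1/7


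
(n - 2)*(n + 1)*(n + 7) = n^3 + 6*n^2 - 9*n - 14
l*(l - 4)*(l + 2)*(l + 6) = l^4 + 4*l^3 - 20*l^2 - 48*l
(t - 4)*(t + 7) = t^2 + 3*t - 28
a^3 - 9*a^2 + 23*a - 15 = (a - 5)*(a - 3)*(a - 1)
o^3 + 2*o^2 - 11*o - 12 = (o - 3)*(o + 1)*(o + 4)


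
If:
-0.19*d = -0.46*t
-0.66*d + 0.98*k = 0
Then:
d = 2.42105263157895*t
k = 1.63050483351235*t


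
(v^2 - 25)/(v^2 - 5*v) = (v + 5)/v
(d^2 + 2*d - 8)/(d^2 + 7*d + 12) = (d - 2)/(d + 3)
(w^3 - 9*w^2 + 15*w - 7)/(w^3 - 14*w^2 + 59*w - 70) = (w^2 - 2*w + 1)/(w^2 - 7*w + 10)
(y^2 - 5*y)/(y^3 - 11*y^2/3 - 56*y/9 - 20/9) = 9*y/(9*y^2 + 12*y + 4)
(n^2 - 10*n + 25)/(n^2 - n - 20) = (n - 5)/(n + 4)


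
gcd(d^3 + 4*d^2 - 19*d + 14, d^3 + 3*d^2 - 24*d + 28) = d^2 + 5*d - 14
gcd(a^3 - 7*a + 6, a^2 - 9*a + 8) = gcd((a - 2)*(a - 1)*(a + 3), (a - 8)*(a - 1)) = a - 1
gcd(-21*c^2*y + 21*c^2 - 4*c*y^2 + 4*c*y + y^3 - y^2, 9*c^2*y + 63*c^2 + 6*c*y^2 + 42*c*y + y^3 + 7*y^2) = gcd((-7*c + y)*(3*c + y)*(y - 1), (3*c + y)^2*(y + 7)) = 3*c + y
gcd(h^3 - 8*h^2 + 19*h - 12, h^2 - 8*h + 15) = h - 3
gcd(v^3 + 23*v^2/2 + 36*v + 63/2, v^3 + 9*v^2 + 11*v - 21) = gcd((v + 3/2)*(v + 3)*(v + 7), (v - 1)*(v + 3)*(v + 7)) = v^2 + 10*v + 21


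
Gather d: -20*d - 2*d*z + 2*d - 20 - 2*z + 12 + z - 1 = d*(-2*z - 18) - z - 9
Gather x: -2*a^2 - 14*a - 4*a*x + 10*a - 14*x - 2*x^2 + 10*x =-2*a^2 - 4*a - 2*x^2 + x*(-4*a - 4)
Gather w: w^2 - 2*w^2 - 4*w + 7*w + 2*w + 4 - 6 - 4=-w^2 + 5*w - 6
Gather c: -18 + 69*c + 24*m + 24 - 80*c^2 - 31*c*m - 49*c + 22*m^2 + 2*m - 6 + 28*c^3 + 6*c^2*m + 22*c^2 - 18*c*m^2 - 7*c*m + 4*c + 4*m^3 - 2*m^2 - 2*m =28*c^3 + c^2*(6*m - 58) + c*(-18*m^2 - 38*m + 24) + 4*m^3 + 20*m^2 + 24*m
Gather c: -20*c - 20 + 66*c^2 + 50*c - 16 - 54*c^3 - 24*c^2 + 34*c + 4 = -54*c^3 + 42*c^2 + 64*c - 32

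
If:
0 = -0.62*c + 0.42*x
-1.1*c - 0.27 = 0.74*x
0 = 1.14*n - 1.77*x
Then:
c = -0.12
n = -0.28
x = -0.18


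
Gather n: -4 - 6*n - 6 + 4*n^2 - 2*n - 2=4*n^2 - 8*n - 12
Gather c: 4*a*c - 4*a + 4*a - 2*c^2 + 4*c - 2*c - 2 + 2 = -2*c^2 + c*(4*a + 2)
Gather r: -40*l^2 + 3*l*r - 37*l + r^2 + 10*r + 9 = -40*l^2 - 37*l + r^2 + r*(3*l + 10) + 9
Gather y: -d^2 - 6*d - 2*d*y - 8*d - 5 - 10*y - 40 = -d^2 - 14*d + y*(-2*d - 10) - 45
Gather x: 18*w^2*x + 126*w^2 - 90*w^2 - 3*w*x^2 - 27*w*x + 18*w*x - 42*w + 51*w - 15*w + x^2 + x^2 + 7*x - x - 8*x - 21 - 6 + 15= 36*w^2 - 6*w + x^2*(2 - 3*w) + x*(18*w^2 - 9*w - 2) - 12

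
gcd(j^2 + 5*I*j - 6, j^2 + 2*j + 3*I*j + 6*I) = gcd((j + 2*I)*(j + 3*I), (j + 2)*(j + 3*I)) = j + 3*I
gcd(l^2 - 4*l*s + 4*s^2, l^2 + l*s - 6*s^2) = -l + 2*s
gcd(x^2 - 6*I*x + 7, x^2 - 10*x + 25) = 1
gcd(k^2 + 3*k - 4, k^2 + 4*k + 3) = 1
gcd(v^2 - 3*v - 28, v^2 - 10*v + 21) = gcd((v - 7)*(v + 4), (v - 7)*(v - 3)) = v - 7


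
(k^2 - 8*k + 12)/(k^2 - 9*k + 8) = (k^2 - 8*k + 12)/(k^2 - 9*k + 8)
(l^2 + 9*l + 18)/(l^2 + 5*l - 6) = (l + 3)/(l - 1)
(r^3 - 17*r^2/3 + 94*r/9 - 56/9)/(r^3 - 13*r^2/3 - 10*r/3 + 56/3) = (3*r^2 - 10*r + 8)/(3*(r^2 - 2*r - 8))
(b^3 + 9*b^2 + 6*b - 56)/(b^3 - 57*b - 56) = (b^2 + 2*b - 8)/(b^2 - 7*b - 8)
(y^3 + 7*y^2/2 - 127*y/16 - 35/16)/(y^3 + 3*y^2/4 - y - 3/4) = (16*y^3 + 56*y^2 - 127*y - 35)/(4*(4*y^3 + 3*y^2 - 4*y - 3))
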